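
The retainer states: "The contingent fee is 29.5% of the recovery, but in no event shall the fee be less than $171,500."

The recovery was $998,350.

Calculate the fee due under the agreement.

29.5% of $998,350 = $294,513.25
That exceeds the $171,500 minimum.

$294,513.25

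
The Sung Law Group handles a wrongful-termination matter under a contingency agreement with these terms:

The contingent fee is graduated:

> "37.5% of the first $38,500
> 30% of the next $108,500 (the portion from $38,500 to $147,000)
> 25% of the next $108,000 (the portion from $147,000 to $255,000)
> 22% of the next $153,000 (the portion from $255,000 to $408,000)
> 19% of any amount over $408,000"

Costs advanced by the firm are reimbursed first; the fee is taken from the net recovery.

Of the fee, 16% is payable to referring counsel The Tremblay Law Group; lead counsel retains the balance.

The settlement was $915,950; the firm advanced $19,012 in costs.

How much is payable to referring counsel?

Fee base (net of costs): $915,950 − $19,012 = $896,938
First $38,500 at 37.5% = $14,437.50
Next $108,500 at 30% = $32,550.00
Next $108,000 at 25% = $27,000.00
Next $153,000 at 22% = $33,660.00
Remaining $488,938 at 19% = $92,898.22
Fee: $14,437.50 + $32,550.00 + $27,000.00 + $33,660.00 + $92,898.22 = $200,545.72
Referral share: 16% of $200,545.72 = $32,087.32; lead counsel retains $200,545.72 − $32,087.32 = $168,458.40.

$32,087.32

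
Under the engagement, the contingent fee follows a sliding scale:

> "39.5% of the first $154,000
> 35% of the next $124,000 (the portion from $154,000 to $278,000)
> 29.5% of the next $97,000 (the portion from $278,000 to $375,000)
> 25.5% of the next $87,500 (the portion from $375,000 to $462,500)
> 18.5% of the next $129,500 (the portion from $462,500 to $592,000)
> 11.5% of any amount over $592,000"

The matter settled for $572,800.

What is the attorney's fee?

First $154,000 at 39.5% = $60,830.00
Next $124,000 at 35% = $43,400.00
Next $97,000 at 29.5% = $28,615.00
Next $87,500 at 25.5% = $22,312.50
Remaining $110,300 at 18.5% = $20,405.50
Fee: $60,830.00 + $43,400.00 + $28,615.00 + $22,312.50 + $20,405.50 = $175,563.00

$175,563.00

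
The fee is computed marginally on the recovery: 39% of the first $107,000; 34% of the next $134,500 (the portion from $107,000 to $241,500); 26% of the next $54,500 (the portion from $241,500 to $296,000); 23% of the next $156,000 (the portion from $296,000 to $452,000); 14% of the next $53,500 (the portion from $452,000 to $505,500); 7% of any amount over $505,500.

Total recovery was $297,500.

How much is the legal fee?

First $107,000 at 39% = $41,730.00
Next $134,500 at 34% = $45,730.00
Next $54,500 at 26% = $14,170.00
Remaining $1,500 at 23% = $345.00
Fee: $41,730.00 + $45,730.00 + $14,170.00 + $345.00 = $101,975.00

$101,975.00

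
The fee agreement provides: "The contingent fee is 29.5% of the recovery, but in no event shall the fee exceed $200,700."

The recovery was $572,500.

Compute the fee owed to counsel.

29.5% of $572,500 = $168,887.50
That is under the $200,700 cap.

$168,887.50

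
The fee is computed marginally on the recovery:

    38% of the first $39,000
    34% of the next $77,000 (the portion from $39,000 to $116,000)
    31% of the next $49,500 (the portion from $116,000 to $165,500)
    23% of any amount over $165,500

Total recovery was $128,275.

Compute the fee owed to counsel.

First $39,000 at 38% = $14,820.00
Next $77,000 at 34% = $26,180.00
Remaining $12,275 at 31% = $3,805.25
Fee: $14,820.00 + $26,180.00 + $3,805.25 = $44,805.25

$44,805.25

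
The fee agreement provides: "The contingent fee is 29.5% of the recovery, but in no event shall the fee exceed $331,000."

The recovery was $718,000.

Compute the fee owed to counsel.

29.5% of $718,000 = $211,810.00
That is under the $331,000 cap.

$211,810.00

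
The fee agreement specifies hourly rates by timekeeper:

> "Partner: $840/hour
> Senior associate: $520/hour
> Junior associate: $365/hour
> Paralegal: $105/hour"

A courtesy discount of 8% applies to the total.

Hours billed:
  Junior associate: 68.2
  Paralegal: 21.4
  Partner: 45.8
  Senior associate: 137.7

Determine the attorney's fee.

Partner: 45.8 × $840 = $38,472.00
Senior associate: 137.7 × $520 = $71,604.00
Junior associate: 68.2 × $365 = $24,893.00
Paralegal: 21.4 × $105 = $2,247.00
Subtotal: $137,216.00
Less 8% discount: −$10,977.28
Total: $137,216.00 − $10,977.28 = $126,238.72

$126,238.72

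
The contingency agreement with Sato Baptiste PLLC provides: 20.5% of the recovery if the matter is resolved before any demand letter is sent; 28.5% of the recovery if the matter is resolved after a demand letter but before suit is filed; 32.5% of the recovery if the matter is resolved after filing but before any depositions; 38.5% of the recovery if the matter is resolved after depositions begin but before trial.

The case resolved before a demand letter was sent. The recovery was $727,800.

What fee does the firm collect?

$149,199.00

The matter resolved before a demand letter was sent, so the 20.5% rate applies.
$727,800 × 20.5% = $149,199.00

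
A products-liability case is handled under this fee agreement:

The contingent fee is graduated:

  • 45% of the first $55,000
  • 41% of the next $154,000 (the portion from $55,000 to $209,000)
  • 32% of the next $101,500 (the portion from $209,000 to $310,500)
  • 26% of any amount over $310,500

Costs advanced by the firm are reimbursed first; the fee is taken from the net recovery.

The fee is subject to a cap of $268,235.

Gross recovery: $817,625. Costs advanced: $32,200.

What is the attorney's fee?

Fee base (net of costs): $817,625 − $32,200 = $785,425
First $55,000 at 45% = $24,750.00
Next $154,000 at 41% = $63,140.00
Next $101,500 at 32% = $32,480.00
Remaining $474,925 at 26% = $123,480.50
Fee: $24,750.00 + $63,140.00 + $32,480.00 + $123,480.50 = $243,850.50
$243,850.50 is under the $268,235 cap.

$243,850.50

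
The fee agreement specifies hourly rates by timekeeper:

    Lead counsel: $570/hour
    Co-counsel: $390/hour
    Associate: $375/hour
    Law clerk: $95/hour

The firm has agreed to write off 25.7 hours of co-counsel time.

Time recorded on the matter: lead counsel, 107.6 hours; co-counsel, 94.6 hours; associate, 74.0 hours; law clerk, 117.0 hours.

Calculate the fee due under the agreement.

$127,068.00

Lead counsel: 107.6 × $570 = $61,332.00
Co-counsel: 94.6 × $390 = $36,894.00
Associate: 74.0 × $375 = $27,750.00
Law clerk: 117.0 × $95 = $11,115.00
Subtotal: $137,091.00
Write-off: 25.7 × $390 = $10,023.00
Total: $137,091.00 − $10,023.00 = $127,068.00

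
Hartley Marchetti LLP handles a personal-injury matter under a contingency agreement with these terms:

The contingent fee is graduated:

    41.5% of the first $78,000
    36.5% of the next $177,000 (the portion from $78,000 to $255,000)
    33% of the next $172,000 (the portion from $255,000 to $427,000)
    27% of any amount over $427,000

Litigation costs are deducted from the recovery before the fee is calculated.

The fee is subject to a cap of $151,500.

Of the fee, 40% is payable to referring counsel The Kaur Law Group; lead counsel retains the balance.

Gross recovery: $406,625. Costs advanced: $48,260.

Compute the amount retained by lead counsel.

$78,651.27

Fee base (net of costs): $406,625 − $48,260 = $358,365
First $78,000 at 41.5% = $32,370.00
Next $177,000 at 36.5% = $64,605.00
Remaining $103,365 at 33% = $34,110.45
Fee: $32,370.00 + $64,605.00 + $34,110.45 = $131,085.45
$131,085.45 is under the $151,500 cap.
Referral share: 40% of $131,085.45 = $52,434.18; lead counsel retains $131,085.45 − $52,434.18 = $78,651.27.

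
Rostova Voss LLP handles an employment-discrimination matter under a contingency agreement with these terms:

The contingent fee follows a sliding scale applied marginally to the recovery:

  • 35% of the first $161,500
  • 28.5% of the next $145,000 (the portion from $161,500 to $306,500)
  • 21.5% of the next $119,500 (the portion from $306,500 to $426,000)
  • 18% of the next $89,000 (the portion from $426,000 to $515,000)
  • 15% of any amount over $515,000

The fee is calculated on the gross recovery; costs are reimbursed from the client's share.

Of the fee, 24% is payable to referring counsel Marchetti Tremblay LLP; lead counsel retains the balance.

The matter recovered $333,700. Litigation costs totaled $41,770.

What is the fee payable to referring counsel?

$24,887.52

Fee base is the gross recovery, $333,700; costs are reimbursed separately.
First $161,500 at 35% = $56,525.00
Next $145,000 at 28.5% = $41,325.00
Remaining $27,200 at 21.5% = $5,848.00
Fee: $56,525.00 + $41,325.00 + $5,848.00 = $103,698.00
Referral share: 24% of $103,698.00 = $24,887.52; lead counsel retains $103,698.00 − $24,887.52 = $78,810.48.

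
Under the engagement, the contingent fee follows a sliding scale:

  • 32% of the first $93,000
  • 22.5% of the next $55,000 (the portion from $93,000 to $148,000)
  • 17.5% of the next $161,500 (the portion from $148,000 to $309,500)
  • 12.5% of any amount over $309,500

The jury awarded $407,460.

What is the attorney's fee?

$82,642.50

First $93,000 at 32% = $29,760.00
Next $55,000 at 22.5% = $12,375.00
Next $161,500 at 17.5% = $28,262.50
Remaining $97,960 at 12.5% = $12,245.00
Fee: $29,760.00 + $12,375.00 + $28,262.50 + $12,245.00 = $82,642.50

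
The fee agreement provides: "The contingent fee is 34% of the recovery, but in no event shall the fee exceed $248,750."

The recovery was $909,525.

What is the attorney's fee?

$248,750.00

34% of $909,525 = $309,238.50
That exceeds the $248,750 cap, so the fee is capped at $248,750.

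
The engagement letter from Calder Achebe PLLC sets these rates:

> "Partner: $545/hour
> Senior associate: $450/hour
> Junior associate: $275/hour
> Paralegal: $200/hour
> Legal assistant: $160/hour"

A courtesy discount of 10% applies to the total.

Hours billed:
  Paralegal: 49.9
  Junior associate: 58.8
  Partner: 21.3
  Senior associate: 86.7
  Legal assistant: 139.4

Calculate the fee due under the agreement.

$89,169.75

Partner: 21.3 × $545 = $11,608.50
Senior associate: 86.7 × $450 = $39,015.00
Junior associate: 58.8 × $275 = $16,170.00
Paralegal: 49.9 × $200 = $9,980.00
Legal assistant: 139.4 × $160 = $22,304.00
Subtotal: $99,077.50
Less 10% discount: −$9,907.75
Total: $99,077.50 − $9,907.75 = $89,169.75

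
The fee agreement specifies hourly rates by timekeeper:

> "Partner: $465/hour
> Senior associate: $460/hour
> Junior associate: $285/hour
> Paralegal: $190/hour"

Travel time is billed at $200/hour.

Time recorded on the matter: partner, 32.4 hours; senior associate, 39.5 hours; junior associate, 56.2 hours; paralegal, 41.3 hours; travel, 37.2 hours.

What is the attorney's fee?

$64,540.00

Partner: 32.4 × $465 = $15,066.00
Senior associate: 39.5 × $460 = $18,170.00
Junior associate: 56.2 × $285 = $16,017.00
Paralegal: 41.3 × $190 = $7,847.00
Subtotal: $15,066.00 + $18,170.00 + $16,017.00 + $7,847.00 = $57,100.00
Travel: 37.2 × $200 = $7,440.00
Total: $57,100.00 + $7,440.00 = $64,540.00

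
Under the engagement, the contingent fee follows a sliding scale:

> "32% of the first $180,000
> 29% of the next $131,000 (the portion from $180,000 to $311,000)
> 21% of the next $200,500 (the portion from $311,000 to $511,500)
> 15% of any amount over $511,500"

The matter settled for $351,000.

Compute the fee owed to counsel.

$103,990.00

First $180,000 at 32% = $57,600.00
Next $131,000 at 29% = $37,990.00
Remaining $40,000 at 21% = $8,400.00
Fee: $57,600.00 + $37,990.00 + $8,400.00 = $103,990.00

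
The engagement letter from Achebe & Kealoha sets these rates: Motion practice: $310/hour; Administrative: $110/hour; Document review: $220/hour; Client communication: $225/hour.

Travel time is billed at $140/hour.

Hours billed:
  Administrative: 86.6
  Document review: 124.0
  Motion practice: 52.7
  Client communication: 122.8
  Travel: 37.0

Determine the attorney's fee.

$85,953.00

Motion practice: 52.7 × $310 = $16,337.00
Administrative: 86.6 × $110 = $9,526.00
Document review: 124.0 × $220 = $27,280.00
Client communication: 122.8 × $225 = $27,630.00
Subtotal: $16,337.00 + $9,526.00 + $27,280.00 + $27,630.00 = $80,773.00
Travel: 37.0 × $140 = $5,180.00
Total: $80,773.00 + $5,180.00 = $85,953.00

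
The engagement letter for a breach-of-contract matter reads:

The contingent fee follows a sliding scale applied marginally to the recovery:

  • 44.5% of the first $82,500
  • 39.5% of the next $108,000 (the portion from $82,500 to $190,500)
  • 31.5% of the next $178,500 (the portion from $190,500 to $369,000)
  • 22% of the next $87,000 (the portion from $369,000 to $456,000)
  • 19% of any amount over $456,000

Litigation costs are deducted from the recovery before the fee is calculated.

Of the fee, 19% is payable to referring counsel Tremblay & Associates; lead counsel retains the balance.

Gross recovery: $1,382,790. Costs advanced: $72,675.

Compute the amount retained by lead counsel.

$256,787.70

Fee base (net of costs): $1,382,790 − $72,675 = $1,310,115
First $82,500 at 44.5% = $36,712.50
Next $108,000 at 39.5% = $42,660.00
Next $178,500 at 31.5% = $56,227.50
Next $87,000 at 22% = $19,140.00
Remaining $854,115 at 19% = $162,281.85
Fee: $36,712.50 + $42,660.00 + $56,227.50 + $19,140.00 + $162,281.85 = $317,021.85
Referral share: 19% of $317,021.85 = $60,234.15; lead counsel retains $317,021.85 − $60,234.15 = $256,787.70.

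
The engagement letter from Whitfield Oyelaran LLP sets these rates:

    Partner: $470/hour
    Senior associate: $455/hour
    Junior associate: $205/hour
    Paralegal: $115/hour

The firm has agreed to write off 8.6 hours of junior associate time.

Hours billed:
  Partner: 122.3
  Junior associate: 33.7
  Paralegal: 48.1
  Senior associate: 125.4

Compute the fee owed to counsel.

Partner: 122.3 × $470 = $57,481.00
Senior associate: 125.4 × $455 = $57,057.00
Junior associate: 33.7 × $205 = $6,908.50
Paralegal: 48.1 × $115 = $5,531.50
Subtotal: $126,978.00
Write-off: 8.6 × $205 = $1,763.00
Total: $126,978.00 − $1,763.00 = $125,215.00

$125,215.00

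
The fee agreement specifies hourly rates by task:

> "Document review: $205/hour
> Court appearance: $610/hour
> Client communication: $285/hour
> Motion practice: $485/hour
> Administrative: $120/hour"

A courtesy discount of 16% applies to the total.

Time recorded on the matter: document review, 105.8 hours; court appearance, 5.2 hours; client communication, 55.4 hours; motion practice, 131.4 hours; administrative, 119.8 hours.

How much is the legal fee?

$99,754.20

Document review: 105.8 × $205 = $21,689.00
Court appearance: 5.2 × $610 = $3,172.00
Client communication: 55.4 × $285 = $15,789.00
Motion practice: 131.4 × $485 = $63,729.00
Administrative: 119.8 × $120 = $14,376.00
Subtotal: $118,755.00
Less 16% discount: −$19,000.80
Total: $118,755.00 − $19,000.80 = $99,754.20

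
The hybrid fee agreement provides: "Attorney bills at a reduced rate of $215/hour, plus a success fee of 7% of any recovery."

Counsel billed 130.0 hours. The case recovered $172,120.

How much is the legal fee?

Hourly: 130.0 × $215 = $27,950.00
Success fee: 7% of $172,120 = $12,048.40
Total: $27,950.00 + $12,048.40 = $39,998.40

$39,998.40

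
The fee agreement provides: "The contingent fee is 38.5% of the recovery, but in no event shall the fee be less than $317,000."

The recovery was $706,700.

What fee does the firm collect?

$317,000.00

38.5% of $706,700 = $272,079.50
That is below the $317,000 minimum, so the minimum applies.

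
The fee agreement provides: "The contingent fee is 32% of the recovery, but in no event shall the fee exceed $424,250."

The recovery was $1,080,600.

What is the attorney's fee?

32% of $1,080,600 = $345,792.00
That is under the $424,250 cap.

$345,792.00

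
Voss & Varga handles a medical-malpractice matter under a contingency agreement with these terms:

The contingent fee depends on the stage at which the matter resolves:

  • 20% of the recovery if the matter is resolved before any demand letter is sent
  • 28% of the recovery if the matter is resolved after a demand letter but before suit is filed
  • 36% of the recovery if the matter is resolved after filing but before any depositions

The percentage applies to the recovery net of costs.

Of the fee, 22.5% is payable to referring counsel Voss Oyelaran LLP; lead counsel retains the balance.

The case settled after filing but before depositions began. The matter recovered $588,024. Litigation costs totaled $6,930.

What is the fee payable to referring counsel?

Fee base (net of costs): $588,024 − $6,930 = $581,094
The matter settled after filing but before depositions began, so the 36% rate applies.
$581,094 × 36% = $209,193.84
Referral share: 22.5% of $209,193.84 = $47,068.61; lead counsel retains $209,193.84 − $47,068.61 = $162,125.23.

$47,068.61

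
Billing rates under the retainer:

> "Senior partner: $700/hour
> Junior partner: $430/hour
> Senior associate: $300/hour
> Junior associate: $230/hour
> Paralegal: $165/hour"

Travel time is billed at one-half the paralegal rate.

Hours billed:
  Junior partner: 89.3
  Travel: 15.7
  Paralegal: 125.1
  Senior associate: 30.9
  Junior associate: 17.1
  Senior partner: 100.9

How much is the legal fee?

Senior partner: 100.9 × $700 = $70,630.00
Junior partner: 89.3 × $430 = $38,399.00
Senior associate: 30.9 × $300 = $9,270.00
Junior associate: 17.1 × $230 = $3,933.00
Paralegal: 125.1 × $165 = $20,641.50
Subtotal: $70,630.00 + $38,399.00 + $9,270.00 + $3,933.00 + $20,641.50 = $142,873.50
Travel: 15.7 × ($165 ÷ 2) = 15.7 × $82.50 = $1,295.25
Total: $142,873.50 + $1,295.25 = $144,168.75

$144,168.75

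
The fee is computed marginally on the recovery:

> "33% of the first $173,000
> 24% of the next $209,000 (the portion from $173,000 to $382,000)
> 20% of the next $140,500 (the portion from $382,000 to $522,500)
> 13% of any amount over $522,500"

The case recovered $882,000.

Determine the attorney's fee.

First $173,000 at 33% = $57,090.00
Next $209,000 at 24% = $50,160.00
Next $140,500 at 20% = $28,100.00
Remaining $359,500 at 13% = $46,735.00
Fee: $57,090.00 + $50,160.00 + $28,100.00 + $46,735.00 = $182,085.00

$182,085.00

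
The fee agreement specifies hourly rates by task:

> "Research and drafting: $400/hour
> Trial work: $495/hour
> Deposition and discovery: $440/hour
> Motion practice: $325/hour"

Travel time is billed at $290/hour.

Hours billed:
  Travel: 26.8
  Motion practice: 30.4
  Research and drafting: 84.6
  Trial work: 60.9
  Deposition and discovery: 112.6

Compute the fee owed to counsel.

Research and drafting: 84.6 × $400 = $33,840.00
Trial work: 60.9 × $495 = $30,145.50
Deposition and discovery: 112.6 × $440 = $49,544.00
Motion practice: 30.4 × $325 = $9,880.00
Subtotal: $33,840.00 + $30,145.50 + $49,544.00 + $9,880.00 = $123,409.50
Travel: 26.8 × $290 = $7,772.00
Total: $123,409.50 + $7,772.00 = $131,181.50

$131,181.50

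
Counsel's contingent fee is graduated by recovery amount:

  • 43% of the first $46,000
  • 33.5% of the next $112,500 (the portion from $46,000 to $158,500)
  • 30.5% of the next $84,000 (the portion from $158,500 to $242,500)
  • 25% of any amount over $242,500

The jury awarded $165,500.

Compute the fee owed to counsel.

$59,602.50

First $46,000 at 43% = $19,780.00
Next $112,500 at 33.5% = $37,687.50
Remaining $7,000 at 30.5% = $2,135.00
Fee: $19,780.00 + $37,687.50 + $2,135.00 = $59,602.50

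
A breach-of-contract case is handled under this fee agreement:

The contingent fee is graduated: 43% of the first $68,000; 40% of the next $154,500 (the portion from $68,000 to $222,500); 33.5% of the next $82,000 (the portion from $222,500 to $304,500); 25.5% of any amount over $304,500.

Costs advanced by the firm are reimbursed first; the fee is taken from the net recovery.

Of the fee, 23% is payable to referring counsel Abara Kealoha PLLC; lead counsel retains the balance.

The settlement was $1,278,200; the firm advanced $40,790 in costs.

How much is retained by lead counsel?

$274,429.58

Fee base (net of costs): $1,278,200 − $40,790 = $1,237,410
First $68,000 at 43% = $29,240.00
Next $154,500 at 40% = $61,800.00
Next $82,000 at 33.5% = $27,470.00
Remaining $932,910 at 25.5% = $237,892.05
Fee: $29,240.00 + $61,800.00 + $27,470.00 + $237,892.05 = $356,402.05
Referral share: 23% of $356,402.05 = $81,972.47; lead counsel retains $356,402.05 − $81,972.47 = $274,429.58.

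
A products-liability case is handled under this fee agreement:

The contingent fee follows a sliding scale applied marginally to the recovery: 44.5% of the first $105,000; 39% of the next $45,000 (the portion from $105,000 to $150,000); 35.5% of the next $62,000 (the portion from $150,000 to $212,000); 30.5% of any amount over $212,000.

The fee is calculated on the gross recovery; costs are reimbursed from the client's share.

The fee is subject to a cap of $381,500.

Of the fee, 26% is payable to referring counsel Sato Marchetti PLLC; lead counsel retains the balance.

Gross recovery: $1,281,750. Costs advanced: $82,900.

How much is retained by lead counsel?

$282,310.00

Fee base is the gross recovery, $1,281,750; costs are reimbursed separately.
First $105,000 at 44.5% = $46,725.00
Next $45,000 at 39% = $17,550.00
Next $62,000 at 35.5% = $22,010.00
Remaining $1,069,750 at 30.5% = $326,273.75
Fee: $46,725.00 + $17,550.00 + $22,010.00 + $326,273.75 = $412,558.75
$412,558.75 exceeds the $381,500 cap, so the fee is capped at $381,500.00.
Referral share: 26% of $381,500.00 = $99,190.00; lead counsel retains $381,500.00 − $99,190.00 = $282,310.00.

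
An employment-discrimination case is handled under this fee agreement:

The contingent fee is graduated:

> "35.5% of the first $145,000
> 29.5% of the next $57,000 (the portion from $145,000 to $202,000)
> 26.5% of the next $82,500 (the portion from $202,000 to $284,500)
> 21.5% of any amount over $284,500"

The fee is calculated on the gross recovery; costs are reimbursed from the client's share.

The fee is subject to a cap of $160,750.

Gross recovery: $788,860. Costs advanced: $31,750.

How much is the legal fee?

$160,750.00

Fee base is the gross recovery, $788,860; costs are reimbursed separately.
First $145,000 at 35.5% = $51,475.00
Next $57,000 at 29.5% = $16,815.00
Next $82,500 at 26.5% = $21,862.50
Remaining $504,360 at 21.5% = $108,437.40
Fee: $51,475.00 + $16,815.00 + $21,862.50 + $108,437.40 = $198,589.90
$198,589.90 exceeds the $160,750 cap, so the fee is capped at $160,750.00.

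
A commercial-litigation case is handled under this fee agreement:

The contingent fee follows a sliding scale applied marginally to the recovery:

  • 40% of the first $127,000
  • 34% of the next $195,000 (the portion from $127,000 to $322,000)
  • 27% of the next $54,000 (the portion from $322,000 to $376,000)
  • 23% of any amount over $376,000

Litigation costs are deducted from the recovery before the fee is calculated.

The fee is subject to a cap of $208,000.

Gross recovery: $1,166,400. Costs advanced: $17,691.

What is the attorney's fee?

Fee base (net of costs): $1,166,400 − $17,691 = $1,148,709
First $127,000 at 40% = $50,800.00
Next $195,000 at 34% = $66,300.00
Next $54,000 at 27% = $14,580.00
Remaining $772,709 at 23% = $177,723.07
Fee: $50,800.00 + $66,300.00 + $14,580.00 + $177,723.07 = $309,403.07
$309,403.07 exceeds the $208,000 cap, so the fee is capped at $208,000.00.

$208,000.00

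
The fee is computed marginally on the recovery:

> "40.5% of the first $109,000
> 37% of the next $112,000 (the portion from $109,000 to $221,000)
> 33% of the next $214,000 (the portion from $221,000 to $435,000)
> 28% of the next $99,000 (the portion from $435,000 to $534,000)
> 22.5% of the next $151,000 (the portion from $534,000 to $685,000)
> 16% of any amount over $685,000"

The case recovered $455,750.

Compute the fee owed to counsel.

First $109,000 at 40.5% = $44,145.00
Next $112,000 at 37% = $41,440.00
Next $214,000 at 33% = $70,620.00
Remaining $20,750 at 28% = $5,810.00
Fee: $44,145.00 + $41,440.00 + $70,620.00 + $5,810.00 = $162,015.00

$162,015.00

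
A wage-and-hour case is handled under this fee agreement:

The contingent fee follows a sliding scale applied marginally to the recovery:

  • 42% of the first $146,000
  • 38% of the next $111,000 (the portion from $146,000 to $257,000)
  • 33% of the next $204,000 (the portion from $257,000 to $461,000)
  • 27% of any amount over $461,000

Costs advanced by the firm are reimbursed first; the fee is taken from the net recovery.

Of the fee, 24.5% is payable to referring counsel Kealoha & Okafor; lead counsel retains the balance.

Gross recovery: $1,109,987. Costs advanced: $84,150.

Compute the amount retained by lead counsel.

Fee base (net of costs): $1,109,987 − $84,150 = $1,025,837
First $146,000 at 42% = $61,320.00
Next $111,000 at 38% = $42,180.00
Next $204,000 at 33% = $67,320.00
Remaining $564,837 at 27% = $152,505.99
Fee: $61,320.00 + $42,180.00 + $67,320.00 + $152,505.99 = $323,325.99
Referral share: 24.5% of $323,325.99 = $79,214.87; lead counsel retains $323,325.99 − $79,214.87 = $244,111.12.

$244,111.12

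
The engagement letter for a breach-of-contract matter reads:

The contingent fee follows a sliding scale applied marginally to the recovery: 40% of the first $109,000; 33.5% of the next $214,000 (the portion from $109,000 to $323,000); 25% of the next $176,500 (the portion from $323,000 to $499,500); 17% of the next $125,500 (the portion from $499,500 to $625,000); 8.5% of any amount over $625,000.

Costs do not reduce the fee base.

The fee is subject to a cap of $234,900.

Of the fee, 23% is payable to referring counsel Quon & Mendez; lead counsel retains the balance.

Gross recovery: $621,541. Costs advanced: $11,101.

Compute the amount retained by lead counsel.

Fee base is the gross recovery, $621,541; costs are reimbursed separately.
First $109,000 at 40% = $43,600.00
Next $214,000 at 33.5% = $71,690.00
Next $176,500 at 25% = $44,125.00
Remaining $122,041 at 17% = $20,746.97
Fee: $43,600.00 + $71,690.00 + $44,125.00 + $20,746.97 = $180,161.97
$180,161.97 is under the $234,900 cap.
Referral share: 23% of $180,161.97 = $41,437.25; lead counsel retains $180,161.97 − $41,437.25 = $138,724.72.

$138,724.72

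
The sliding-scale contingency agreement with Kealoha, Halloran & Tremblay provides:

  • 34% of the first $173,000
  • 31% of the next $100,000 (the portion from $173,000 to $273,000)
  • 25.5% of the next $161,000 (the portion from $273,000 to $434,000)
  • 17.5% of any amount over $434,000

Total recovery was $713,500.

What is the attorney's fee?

$179,787.50

First $173,000 at 34% = $58,820.00
Next $100,000 at 31% = $31,000.00
Next $161,000 at 25.5% = $41,055.00
Remaining $279,500 at 17.5% = $48,912.50
Fee: $58,820.00 + $31,000.00 + $41,055.00 + $48,912.50 = $179,787.50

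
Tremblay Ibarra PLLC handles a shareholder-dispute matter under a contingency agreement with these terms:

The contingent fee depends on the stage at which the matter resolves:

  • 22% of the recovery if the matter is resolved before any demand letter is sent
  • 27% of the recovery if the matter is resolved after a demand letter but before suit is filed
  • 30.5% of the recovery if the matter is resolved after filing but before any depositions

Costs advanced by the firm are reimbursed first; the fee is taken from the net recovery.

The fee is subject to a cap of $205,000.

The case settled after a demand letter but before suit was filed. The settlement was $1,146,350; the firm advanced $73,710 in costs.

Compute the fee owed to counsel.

$205,000.00

Fee base (net of costs): $1,146,350 − $73,710 = $1,072,640
The matter settled after a demand letter but before suit was filed, so the 27% rate applies.
$1,072,640 × 27% = $289,612.80
$289,612.80 exceeds the $205,000 cap, so the fee is capped at $205,000.00.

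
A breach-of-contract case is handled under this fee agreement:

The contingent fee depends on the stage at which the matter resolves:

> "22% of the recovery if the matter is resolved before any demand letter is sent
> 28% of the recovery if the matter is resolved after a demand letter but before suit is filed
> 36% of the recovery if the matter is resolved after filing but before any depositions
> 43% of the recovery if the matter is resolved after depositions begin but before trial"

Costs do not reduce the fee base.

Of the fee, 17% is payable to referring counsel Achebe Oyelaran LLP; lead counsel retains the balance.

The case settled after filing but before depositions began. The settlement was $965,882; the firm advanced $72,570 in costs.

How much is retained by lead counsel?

$288,605.54

Fee base is the gross recovery, $965,882; costs are reimbursed separately.
The matter settled after filing but before depositions began, so the 36% rate applies.
$965,882 × 36% = $347,717.52
Referral share: 17% of $347,717.52 = $59,111.98; lead counsel retains $347,717.52 − $59,111.98 = $288,605.54.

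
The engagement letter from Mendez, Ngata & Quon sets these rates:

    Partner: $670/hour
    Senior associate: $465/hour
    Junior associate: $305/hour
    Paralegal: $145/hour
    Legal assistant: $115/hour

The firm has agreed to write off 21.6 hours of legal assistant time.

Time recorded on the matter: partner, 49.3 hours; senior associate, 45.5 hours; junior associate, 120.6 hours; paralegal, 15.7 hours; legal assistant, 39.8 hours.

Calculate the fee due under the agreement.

$95,341.00

Partner: 49.3 × $670 = $33,031.00
Senior associate: 45.5 × $465 = $21,157.50
Junior associate: 120.6 × $305 = $36,783.00
Paralegal: 15.7 × $145 = $2,276.50
Legal assistant: 39.8 × $115 = $4,577.00
Subtotal: $97,825.00
Write-off: 21.6 × $115 = $2,484.00
Total: $97,825.00 − $2,484.00 = $95,341.00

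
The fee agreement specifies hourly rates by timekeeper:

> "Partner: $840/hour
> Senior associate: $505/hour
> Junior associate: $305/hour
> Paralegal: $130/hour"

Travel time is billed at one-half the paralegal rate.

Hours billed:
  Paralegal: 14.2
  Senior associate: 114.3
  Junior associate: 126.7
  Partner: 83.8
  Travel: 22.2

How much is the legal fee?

$170,046.00

Partner: 83.8 × $840 = $70,392.00
Senior associate: 114.3 × $505 = $57,721.50
Junior associate: 126.7 × $305 = $38,643.50
Paralegal: 14.2 × $130 = $1,846.00
Subtotal: $70,392.00 + $57,721.50 + $38,643.50 + $1,846.00 = $168,603.00
Travel: 22.2 × ($130 ÷ 2) = 22.2 × $65.00 = $1,443.00
Total: $168,603.00 + $1,443.00 = $170,046.00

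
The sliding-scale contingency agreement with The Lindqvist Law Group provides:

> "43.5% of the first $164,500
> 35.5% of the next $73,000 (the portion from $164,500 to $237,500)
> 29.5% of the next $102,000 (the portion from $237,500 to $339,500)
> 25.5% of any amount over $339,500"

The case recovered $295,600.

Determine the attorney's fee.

First $164,500 at 43.5% = $71,557.50
Next $73,000 at 35.5% = $25,915.00
Remaining $58,100 at 29.5% = $17,139.50
Fee: $71,557.50 + $25,915.00 + $17,139.50 = $114,612.00

$114,612.00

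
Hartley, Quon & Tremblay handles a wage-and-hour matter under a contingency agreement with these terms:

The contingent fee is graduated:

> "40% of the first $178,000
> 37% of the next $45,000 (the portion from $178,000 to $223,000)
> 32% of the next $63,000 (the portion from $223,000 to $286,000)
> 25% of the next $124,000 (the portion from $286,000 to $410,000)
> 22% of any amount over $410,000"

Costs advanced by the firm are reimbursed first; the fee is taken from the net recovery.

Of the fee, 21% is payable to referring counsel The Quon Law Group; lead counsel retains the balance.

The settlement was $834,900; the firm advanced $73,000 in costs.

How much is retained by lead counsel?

Fee base (net of costs): $834,900 − $73,000 = $761,900
First $178,000 at 40% = $71,200.00
Next $45,000 at 37% = $16,650.00
Next $63,000 at 32% = $20,160.00
Next $124,000 at 25% = $31,000.00
Remaining $351,900 at 22% = $77,418.00
Fee: $71,200.00 + $16,650.00 + $20,160.00 + $31,000.00 + $77,418.00 = $216,428.00
Referral share: 21% of $216,428.00 = $45,449.88; lead counsel retains $216,428.00 − $45,449.88 = $170,978.12.

$170,978.12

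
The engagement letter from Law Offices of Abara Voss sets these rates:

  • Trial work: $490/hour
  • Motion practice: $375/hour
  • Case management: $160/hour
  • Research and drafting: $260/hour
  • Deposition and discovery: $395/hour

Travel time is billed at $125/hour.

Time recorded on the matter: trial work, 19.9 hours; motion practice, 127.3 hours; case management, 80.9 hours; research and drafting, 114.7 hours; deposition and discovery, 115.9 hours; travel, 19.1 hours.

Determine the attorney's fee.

$148,422.50

Trial work: 19.9 × $490 = $9,751.00
Motion practice: 127.3 × $375 = $47,737.50
Case management: 80.9 × $160 = $12,944.00
Research and drafting: 114.7 × $260 = $29,822.00
Deposition and discovery: 115.9 × $395 = $45,780.50
Subtotal: $9,751.00 + $47,737.50 + $12,944.00 + $29,822.00 + $45,780.50 = $146,035.00
Travel: 19.1 × $125 = $2,387.50
Total: $146,035.00 + $2,387.50 = $148,422.50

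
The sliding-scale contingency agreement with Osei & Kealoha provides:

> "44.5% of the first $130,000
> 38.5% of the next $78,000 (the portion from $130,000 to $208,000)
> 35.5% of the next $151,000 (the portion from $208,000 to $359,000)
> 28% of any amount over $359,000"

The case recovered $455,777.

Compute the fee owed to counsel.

$168,582.56

First $130,000 at 44.5% = $57,850.00
Next $78,000 at 38.5% = $30,030.00
Next $151,000 at 35.5% = $53,605.00
Remaining $96,777 at 28% = $27,097.56
Fee: $57,850.00 + $30,030.00 + $53,605.00 + $27,097.56 = $168,582.56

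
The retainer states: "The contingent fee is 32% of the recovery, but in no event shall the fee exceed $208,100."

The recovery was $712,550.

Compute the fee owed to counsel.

$208,100.00

32% of $712,550 = $228,016.00
That exceeds the $208,100 cap, so the fee is capped at $208,100.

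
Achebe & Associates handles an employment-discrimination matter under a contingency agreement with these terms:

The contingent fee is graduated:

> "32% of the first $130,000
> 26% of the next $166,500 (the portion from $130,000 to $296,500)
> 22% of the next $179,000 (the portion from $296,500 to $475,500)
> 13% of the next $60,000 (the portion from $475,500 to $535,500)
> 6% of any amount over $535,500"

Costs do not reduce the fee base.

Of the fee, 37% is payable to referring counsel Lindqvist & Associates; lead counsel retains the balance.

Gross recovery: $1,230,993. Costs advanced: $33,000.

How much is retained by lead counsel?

$109,493.74

Fee base is the gross recovery, $1,230,993; costs are reimbursed separately.
First $130,000 at 32% = $41,600.00
Next $166,500 at 26% = $43,290.00
Next $179,000 at 22% = $39,380.00
Next $60,000 at 13% = $7,800.00
Remaining $695,493 at 6% = $41,729.58
Fee: $41,600.00 + $43,290.00 + $39,380.00 + $7,800.00 + $41,729.58 = $173,799.58
Referral share: 37% of $173,799.58 = $64,305.84; lead counsel retains $173,799.58 − $64,305.84 = $109,493.74.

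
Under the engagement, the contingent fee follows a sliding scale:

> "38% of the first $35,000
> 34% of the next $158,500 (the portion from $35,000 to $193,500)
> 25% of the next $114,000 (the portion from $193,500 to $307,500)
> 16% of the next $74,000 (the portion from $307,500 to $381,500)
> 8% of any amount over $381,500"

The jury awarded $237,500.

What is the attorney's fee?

First $35,000 at 38% = $13,300.00
Next $158,500 at 34% = $53,890.00
Remaining $44,000 at 25% = $11,000.00
Fee: $13,300.00 + $53,890.00 + $11,000.00 = $78,190.00

$78,190.00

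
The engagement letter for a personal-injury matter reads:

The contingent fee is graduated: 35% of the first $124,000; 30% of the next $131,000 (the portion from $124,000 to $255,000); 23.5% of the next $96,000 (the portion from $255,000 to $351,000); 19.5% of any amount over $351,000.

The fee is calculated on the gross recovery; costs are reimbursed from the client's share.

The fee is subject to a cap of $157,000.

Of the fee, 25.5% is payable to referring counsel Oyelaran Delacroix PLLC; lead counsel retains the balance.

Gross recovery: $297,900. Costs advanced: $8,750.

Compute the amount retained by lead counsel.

$69,122.22

Fee base is the gross recovery, $297,900; costs are reimbursed separately.
First $124,000 at 35% = $43,400.00
Next $131,000 at 30% = $39,300.00
Remaining $42,900 at 23.5% = $10,081.50
Fee: $43,400.00 + $39,300.00 + $10,081.50 = $92,781.50
$92,781.50 is under the $157,000 cap.
Referral share: 25.5% of $92,781.50 = $23,659.28; lead counsel retains $92,781.50 − $23,659.28 = $69,122.22.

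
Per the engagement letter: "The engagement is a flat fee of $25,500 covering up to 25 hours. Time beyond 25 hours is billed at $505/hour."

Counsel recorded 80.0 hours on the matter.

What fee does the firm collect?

Flat fee: $25,500.00
Excess hours: 80.0 − 25 = 55.0
Overrun: 55.0 × $505 = $27,775.00
Total: $25,500.00 + $27,775.00 = $53,275.00

$53,275.00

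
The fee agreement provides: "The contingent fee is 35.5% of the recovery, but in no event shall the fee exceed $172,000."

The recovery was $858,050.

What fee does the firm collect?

$172,000.00

35.5% of $858,050 = $304,607.75
That exceeds the $172,000 cap, so the fee is capped at $172,000.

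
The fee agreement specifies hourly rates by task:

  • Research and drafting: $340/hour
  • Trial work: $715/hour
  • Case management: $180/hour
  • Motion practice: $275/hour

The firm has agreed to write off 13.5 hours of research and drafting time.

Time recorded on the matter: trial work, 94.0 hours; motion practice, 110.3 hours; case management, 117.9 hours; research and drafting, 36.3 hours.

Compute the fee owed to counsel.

Research and drafting: 36.3 × $340 = $12,342.00
Trial work: 94.0 × $715 = $67,210.00
Case management: 117.9 × $180 = $21,222.00
Motion practice: 110.3 × $275 = $30,332.50
Subtotal: $131,106.50
Write-off: 13.5 × $340 = $4,590.00
Total: $131,106.50 − $4,590.00 = $126,516.50

$126,516.50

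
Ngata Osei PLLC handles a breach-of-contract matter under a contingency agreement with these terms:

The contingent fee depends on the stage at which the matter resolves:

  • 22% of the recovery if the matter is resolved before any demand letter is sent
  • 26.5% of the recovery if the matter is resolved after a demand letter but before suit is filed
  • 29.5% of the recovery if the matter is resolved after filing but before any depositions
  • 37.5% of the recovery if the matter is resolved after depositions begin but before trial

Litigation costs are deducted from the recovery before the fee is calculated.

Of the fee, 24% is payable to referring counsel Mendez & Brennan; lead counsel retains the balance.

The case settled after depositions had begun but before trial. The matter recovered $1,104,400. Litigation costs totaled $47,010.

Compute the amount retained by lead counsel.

$301,356.15

Fee base (net of costs): $1,104,400 − $47,010 = $1,057,390
The matter settled after depositions had begun but before trial, so the 37.5% rate applies.
$1,057,390 × 37.5% = $396,521.25
Referral share: 24% of $396,521.25 = $95,165.10; lead counsel retains $396,521.25 − $95,165.10 = $301,356.15.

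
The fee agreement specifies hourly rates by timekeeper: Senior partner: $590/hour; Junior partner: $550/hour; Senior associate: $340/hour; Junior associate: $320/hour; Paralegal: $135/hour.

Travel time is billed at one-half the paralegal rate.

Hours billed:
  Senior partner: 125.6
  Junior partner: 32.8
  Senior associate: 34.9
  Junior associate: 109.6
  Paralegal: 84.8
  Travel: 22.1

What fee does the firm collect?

$152,021.75

Senior partner: 125.6 × $590 = $74,104.00
Junior partner: 32.8 × $550 = $18,040.00
Senior associate: 34.9 × $340 = $11,866.00
Junior associate: 109.6 × $320 = $35,072.00
Paralegal: 84.8 × $135 = $11,448.00
Subtotal: $74,104.00 + $18,040.00 + $11,866.00 + $35,072.00 + $11,448.00 = $150,530.00
Travel: 22.1 × ($135 ÷ 2) = 22.1 × $67.50 = $1,491.75
Total: $150,530.00 + $1,491.75 = $152,021.75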